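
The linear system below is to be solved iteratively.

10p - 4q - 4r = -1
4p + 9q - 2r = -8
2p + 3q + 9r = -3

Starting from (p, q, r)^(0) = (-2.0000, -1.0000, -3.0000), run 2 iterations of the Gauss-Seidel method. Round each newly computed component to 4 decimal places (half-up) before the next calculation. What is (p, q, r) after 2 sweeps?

Iteration 1:
  p = (-1 - (-4)·-1.0000 - (-4)·-3.0000) / (10) = -1.7000
  q = (-8 - (4)·-1.7000 - (-2)·-3.0000) / (9) = -0.8000
  r = (-3 - (2)·-1.7000 - (3)·-0.8000) / (9) = 0.3111
Iteration 2:
  p = (-1 - (-4)·-0.8000 - (-4)·0.3111) / (10) = -0.2956
  q = (-8 - (4)·-0.2956 - (-2)·0.3111) / (9) = -0.6884
  r = (-3 - (2)·-0.2956 - (3)·-0.6884) / (9) = -0.0382

(-0.2956, -0.6884, -0.0382)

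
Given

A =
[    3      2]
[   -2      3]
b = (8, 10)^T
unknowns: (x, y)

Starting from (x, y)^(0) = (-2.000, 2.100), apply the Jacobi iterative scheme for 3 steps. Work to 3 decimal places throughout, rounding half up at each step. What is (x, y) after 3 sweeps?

Iteration 1:
  x = (8 - (2)·2.100) / (3) = 1.267
  y = (10 - (-2)·-2.000) / (3) = 2.000
Iteration 2:
  x = (8 - (2)·2.000) / (3) = 1.333
  y = (10 - (-2)·1.267) / (3) = 4.178
Iteration 3:
  x = (8 - (2)·4.178) / (3) = -0.119
  y = (10 - (-2)·1.333) / (3) = 4.222

(-0.119, 4.222)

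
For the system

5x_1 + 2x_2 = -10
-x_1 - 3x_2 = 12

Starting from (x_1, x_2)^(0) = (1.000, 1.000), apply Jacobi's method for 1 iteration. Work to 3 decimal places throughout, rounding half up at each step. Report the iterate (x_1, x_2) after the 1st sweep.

Iteration 1:
  x_1 = (-10 - (2)·1.000) / (5) = -2.400
  x_2 = (12 - (-1)·1.000) / (-3) = -4.333

(-2.400, -4.333)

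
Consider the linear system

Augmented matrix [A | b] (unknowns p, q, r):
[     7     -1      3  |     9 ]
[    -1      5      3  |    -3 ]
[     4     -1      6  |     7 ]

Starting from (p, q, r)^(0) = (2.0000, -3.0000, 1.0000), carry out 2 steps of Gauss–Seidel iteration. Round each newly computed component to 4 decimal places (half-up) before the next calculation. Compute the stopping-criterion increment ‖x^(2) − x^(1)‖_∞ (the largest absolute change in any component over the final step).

Iteration 1:
  p = (9 - (-1)·-3.0000 - (3)·1.0000) / (7) = 0.4286
  q = (-3 - (-1)·0.4286 - (3)·1.0000) / (5) = -1.1143
  r = (7 - (4)·0.4286 - (-1)·-1.1143) / (6) = 0.6952
Iteration 2:
  p = (9 - (-1)·-1.1143 - (3)·0.6952) / (7) = 0.8286
  q = (-3 - (-1)·0.8286 - (3)·0.6952) / (5) = -0.8514
  r = (7 - (4)·0.8286 - (-1)·-0.8514) / (6) = 0.4724
Change: (0.4000, 0.2629, -0.2228) → max |·| = 0.4000

0.4000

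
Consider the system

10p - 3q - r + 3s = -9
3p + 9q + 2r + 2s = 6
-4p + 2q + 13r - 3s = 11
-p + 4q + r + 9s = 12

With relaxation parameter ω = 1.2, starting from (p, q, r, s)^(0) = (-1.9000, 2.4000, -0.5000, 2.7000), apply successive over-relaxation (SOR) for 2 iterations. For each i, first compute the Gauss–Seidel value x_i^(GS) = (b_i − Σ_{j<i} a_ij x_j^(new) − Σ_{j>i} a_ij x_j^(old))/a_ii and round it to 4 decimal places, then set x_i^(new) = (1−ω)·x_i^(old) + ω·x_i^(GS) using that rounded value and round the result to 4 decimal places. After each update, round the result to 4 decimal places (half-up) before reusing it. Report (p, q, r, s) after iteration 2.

(-0.9453, 0.5685, 0.4490, 0.9713)

Iteration 1:
  p: GS value = (-9 - (-3)·2.4000 - (-1)·-0.5000 - (3)·2.7000) / (10) = -1.0400;  p ← (1−ω)·-1.9000 + ω·-1.0400 = -0.8680
  q: GS value = (6 - (3)·-0.8680 - (2)·-0.5000 - (2)·2.7000) / (9) = 0.4671;  q ← (1−ω)·2.4000 + ω·0.4671 = 0.0805
  r: GS value = (11 - (-4)·-0.8680 - (2)·0.0805 - (-3)·2.7000) / (13) = 1.1898;  r ← (1−ω)·-0.5000 + ω·1.1898 = 1.5278
  s: GS value = (12 - (-1)·-0.8680 - (4)·0.0805 - (1)·1.5278) / (9) = 1.0314;  s ← (1−ω)·2.7000 + ω·1.0314 = 0.6977
Iteration 2:
  p: GS value = (-9 - (-3)·0.0805 - (-1)·1.5278 - (3)·0.6977) / (10) = -0.9324;  p ← (1−ω)·-0.8680 + ω·-0.9324 = -0.9453
  q: GS value = (6 - (3)·-0.9453 - (2)·1.5278 - (2)·0.6977) / (9) = 0.4872;  q ← (1−ω)·0.0805 + ω·0.4872 = 0.5685
  r: GS value = (11 - (-4)·-0.9453 - (2)·0.5685 - (-3)·0.6977) / (13) = 0.6288;  r ← (1−ω)·1.5278 + ω·0.6288 = 0.4490
  s: GS value = (12 - (-1)·-0.9453 - (4)·0.5685 - (1)·0.4490) / (9) = 0.9257;  s ← (1−ω)·0.6977 + ω·0.9257 = 0.9713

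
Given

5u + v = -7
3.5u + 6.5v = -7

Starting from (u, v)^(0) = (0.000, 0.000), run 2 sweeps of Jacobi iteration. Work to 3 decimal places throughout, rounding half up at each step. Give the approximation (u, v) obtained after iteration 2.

(-1.185, -0.323)

Iteration 1:
  u = (-7 - (1)·0.000) / (5) = -1.400
  v = (-7 - (3.5)·0.000) / (6.5) = -1.077
Iteration 2:
  u = (-7 - (1)·-1.077) / (5) = -1.185
  v = (-7 - (3.5)·-1.400) / (6.5) = -0.323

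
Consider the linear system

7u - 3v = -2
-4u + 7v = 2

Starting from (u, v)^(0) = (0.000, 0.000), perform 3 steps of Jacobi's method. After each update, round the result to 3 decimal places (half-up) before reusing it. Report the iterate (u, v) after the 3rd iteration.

Iteration 1:
  u = (-2 - (-3)·0.000) / (7) = -0.286
  v = (2 - (-4)·0.000) / (7) = 0.286
Iteration 2:
  u = (-2 - (-3)·0.286) / (7) = -0.163
  v = (2 - (-4)·-0.286) / (7) = 0.122
Iteration 3:
  u = (-2 - (-3)·0.122) / (7) = -0.233
  v = (2 - (-4)·-0.163) / (7) = 0.193

(-0.233, 0.193)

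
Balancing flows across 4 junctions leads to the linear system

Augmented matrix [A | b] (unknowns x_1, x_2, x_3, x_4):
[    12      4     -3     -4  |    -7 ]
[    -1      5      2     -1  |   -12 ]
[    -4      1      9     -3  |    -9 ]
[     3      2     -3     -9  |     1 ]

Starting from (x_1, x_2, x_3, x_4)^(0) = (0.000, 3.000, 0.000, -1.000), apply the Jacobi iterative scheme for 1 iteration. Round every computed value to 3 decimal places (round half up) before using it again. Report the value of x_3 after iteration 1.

-1.667

Iteration 1:
  x_1 = (-7 - (4)·3.000 - (-3)·0.000 - (-4)·-1.000) / (12) = -1.917
  x_2 = (-12 - (-1)·0.000 - (2)·0.000 - (-1)·-1.000) / (5) = -2.600
  x_3 = (-9 - (-4)·0.000 - (1)·3.000 - (-3)·-1.000) / (9) = -1.667
  x_4 = (1 - (3)·0.000 - (2)·3.000 - (-3)·0.000) / (-9) = 0.556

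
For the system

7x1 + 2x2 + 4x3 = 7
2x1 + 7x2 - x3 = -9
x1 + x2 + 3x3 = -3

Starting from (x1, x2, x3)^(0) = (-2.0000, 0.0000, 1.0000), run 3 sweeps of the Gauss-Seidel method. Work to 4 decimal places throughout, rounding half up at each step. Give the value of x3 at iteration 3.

-1.0233

Iteration 1:
  x1 = (7 - (2)·0.0000 - (4)·1.0000) / (7) = 0.4286
  x2 = (-9 - (2)·0.4286 - (-1)·1.0000) / (7) = -1.2653
  x3 = (-3 - (1)·0.4286 - (1)·-1.2653) / (3) = -0.7211
Iteration 2:
  x1 = (7 - (2)·-1.2653 - (4)·-0.7211) / (7) = 1.7736
  x2 = (-9 - (2)·1.7736 - (-1)·-0.7211) / (7) = -1.8955
  x3 = (-3 - (1)·1.7736 - (1)·-1.8955) / (3) = -0.9594
Iteration 3:
  x1 = (7 - (2)·-1.8955 - (4)·-0.9594) / (7) = 2.0898
  x2 = (-9 - (2)·2.0898 - (-1)·-0.9594) / (7) = -2.0199
  x3 = (-3 - (1)·2.0898 - (1)·-2.0199) / (3) = -1.0233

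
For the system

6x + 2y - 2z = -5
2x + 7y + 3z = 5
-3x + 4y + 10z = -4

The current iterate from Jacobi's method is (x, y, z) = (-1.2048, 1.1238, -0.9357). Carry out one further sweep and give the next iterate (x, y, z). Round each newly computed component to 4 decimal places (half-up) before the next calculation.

One sweep:
  x = (-5 - (2)·1.1238 - (-2)·-0.9357) / (6) = -1.5198
  y = (5 - (2)·-1.2048 - (3)·-0.9357) / (7) = 1.4595
  z = (-4 - (-3)·-1.2048 - (4)·1.1238) / (10) = -1.2110

(-1.5198, 1.4595, -1.2110)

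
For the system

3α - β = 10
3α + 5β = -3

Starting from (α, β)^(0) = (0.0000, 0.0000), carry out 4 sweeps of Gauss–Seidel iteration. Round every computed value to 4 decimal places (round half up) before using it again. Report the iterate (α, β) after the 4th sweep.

Iteration 1:
  α = (10 - (-1)·0.0000) / (3) = 3.3333
  β = (-3 - (3)·3.3333) / (5) = -2.6000
Iteration 2:
  α = (10 - (-1)·-2.6000) / (3) = 2.4667
  β = (-3 - (3)·2.4667) / (5) = -2.0800
Iteration 3:
  α = (10 - (-1)·-2.0800) / (3) = 2.6400
  β = (-3 - (3)·2.6400) / (5) = -2.1840
Iteration 4:
  α = (10 - (-1)·-2.1840) / (3) = 2.6053
  β = (-3 - (3)·2.6053) / (5) = -2.1632

(2.6053, -2.1632)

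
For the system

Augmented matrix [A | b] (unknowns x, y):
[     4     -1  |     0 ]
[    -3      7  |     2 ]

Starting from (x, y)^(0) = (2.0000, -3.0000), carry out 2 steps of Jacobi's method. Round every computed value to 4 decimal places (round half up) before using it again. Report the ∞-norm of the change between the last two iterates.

Iteration 1:
  x = (0 - (-1)·-3.0000) / (4) = -0.7500
  y = (2 - (-3)·2.0000) / (7) = 1.1429
Iteration 2:
  x = (0 - (-1)·1.1429) / (4) = 0.2857
  y = (2 - (-3)·-0.7500) / (7) = -0.0357
Change: (1.0357, -1.1786) → max |·| = 1.1786

1.1786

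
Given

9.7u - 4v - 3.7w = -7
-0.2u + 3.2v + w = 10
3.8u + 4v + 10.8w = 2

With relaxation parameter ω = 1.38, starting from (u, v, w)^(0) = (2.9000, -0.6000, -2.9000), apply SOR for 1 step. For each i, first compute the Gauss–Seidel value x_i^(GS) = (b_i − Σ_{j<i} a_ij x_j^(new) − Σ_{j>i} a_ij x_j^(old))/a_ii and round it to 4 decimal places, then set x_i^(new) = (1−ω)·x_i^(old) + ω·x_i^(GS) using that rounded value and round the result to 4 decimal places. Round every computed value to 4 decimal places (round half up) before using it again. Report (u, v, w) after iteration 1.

Iteration 1:
  u: GS value = (-7 - (-4)·-0.6000 - (-3.7)·-2.9000) / (9.7) = -2.0753;  u ← (1−ω)·2.9000 + ω·-2.0753 = -3.9659
  v: GS value = (10 - (-0.2)·-3.9659 - (1)·-2.9000) / (3.2) = 3.7834;  v ← (1−ω)·-0.6000 + ω·3.7834 = 5.4491
  w: GS value = (2 - (3.8)·-3.9659 - (4)·5.4491) / (10.8) = -0.4376;  w ← (1−ω)·-2.9000 + ω·-0.4376 = 0.4981

(-3.9659, 5.4491, 0.4981)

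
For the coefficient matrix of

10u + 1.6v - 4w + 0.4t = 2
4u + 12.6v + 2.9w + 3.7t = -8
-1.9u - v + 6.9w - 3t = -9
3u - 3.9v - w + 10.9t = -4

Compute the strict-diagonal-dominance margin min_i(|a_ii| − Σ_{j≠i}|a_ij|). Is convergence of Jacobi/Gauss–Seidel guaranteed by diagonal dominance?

1

row 1: |10| − (1.6+4+0.4) = 4
row 2: |12.6| − (4+2.9+3.7) = 2
row 3: |6.9| − (1.9+1+3) = 1
row 4: |10.9| − (3+3.9+1) = 3
minimum over rows = 1 → strictly diagonally dominant (convergence guaranteed)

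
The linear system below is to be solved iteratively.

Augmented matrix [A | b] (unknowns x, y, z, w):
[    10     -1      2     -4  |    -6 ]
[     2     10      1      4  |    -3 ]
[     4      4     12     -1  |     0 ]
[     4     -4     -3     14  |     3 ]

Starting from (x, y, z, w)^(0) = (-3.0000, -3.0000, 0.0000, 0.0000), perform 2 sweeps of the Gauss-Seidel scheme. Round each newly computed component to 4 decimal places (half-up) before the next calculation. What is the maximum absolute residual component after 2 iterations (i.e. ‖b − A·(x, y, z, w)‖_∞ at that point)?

1.1864

Iteration 1:
  x = (-6 - (-1)·-3.0000 - (2)·0.0000 - (-4)·0.0000) / (10) = -0.9000
  y = (-3 - (2)·-0.9000 - (1)·0.0000 - (4)·0.0000) / (10) = -0.1200
  z = (0 - (4)·-0.9000 - (4)·-0.1200 - (-1)·0.0000) / (12) = 0.3400
  w = (3 - (4)·-0.9000 - (-4)·-0.1200 - (-3)·0.3400) / (14) = 0.5100
Iteration 2:
  x = (-6 - (-1)·-0.1200 - (2)·0.3400 - (-4)·0.5100) / (10) = -0.4760
  y = (-3 - (2)·-0.4760 - (1)·0.3400 - (4)·0.5100) / (10) = -0.4428
  z = (0 - (4)·-0.4760 - (4)·-0.4428 - (-1)·0.5100) / (12) = 0.3488
  w = (3 - (4)·-0.4760 - (-4)·-0.4428 - (-3)·0.3488) / (14) = 0.2985
Residual b − A·x = (-1.1864, 0.8372, -0.2119, 0.0002); ∞-norm = 1.1864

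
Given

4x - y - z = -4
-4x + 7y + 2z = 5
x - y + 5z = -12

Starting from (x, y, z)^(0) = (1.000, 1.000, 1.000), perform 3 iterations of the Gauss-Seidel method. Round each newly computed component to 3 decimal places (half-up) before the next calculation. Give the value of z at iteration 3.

Iteration 1:
  x = (-4 - (-1)·1.000 - (-1)·1.000) / (4) = -0.500
  y = (5 - (-4)·-0.500 - (2)·1.000) / (7) = 0.143
  z = (-12 - (1)·-0.500 - (-1)·0.143) / (5) = -2.271
Iteration 2:
  x = (-4 - (-1)·0.143 - (-1)·-2.271) / (4) = -1.532
  y = (5 - (-4)·-1.532 - (2)·-2.271) / (7) = 0.488
  z = (-12 - (1)·-1.532 - (-1)·0.488) / (5) = -1.996
Iteration 3:
  x = (-4 - (-1)·0.488 - (-1)·-1.996) / (4) = -1.377
  y = (5 - (-4)·-1.377 - (2)·-1.996) / (7) = 0.498
  z = (-12 - (1)·-1.377 - (-1)·0.498) / (5) = -2.025

-2.025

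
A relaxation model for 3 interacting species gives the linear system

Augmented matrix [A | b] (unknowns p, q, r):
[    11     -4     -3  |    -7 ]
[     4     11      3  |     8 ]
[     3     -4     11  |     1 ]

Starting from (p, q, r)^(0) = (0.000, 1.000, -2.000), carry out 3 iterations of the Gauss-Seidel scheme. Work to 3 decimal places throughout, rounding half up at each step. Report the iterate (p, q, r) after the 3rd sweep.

(-0.429, 0.830, 0.510)

Iteration 1:
  p = (-7 - (-4)·1.000 - (-3)·-2.000) / (11) = -0.818
  q = (8 - (4)·-0.818 - (3)·-2.000) / (11) = 1.570
  r = (1 - (3)·-0.818 - (-4)·1.570) / (11) = 0.885
Iteration 2:
  p = (-7 - (-4)·1.570 - (-3)·0.885) / (11) = 0.176
  q = (8 - (4)·0.176 - (3)·0.885) / (11) = 0.422
  r = (1 - (3)·0.176 - (-4)·0.422) / (11) = 0.196
Iteration 3:
  p = (-7 - (-4)·0.422 - (-3)·0.196) / (11) = -0.429
  q = (8 - (4)·-0.429 - (3)·0.196) / (11) = 0.830
  r = (1 - (3)·-0.429 - (-4)·0.830) / (11) = 0.510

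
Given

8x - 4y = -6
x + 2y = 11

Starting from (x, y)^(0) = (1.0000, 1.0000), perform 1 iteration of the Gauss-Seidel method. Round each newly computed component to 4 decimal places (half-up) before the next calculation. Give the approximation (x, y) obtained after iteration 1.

Iteration 1:
  x = (-6 - (-4)·1.0000) / (8) = -0.2500
  y = (11 - (1)·-0.2500) / (2) = 5.6250

(-0.2500, 5.6250)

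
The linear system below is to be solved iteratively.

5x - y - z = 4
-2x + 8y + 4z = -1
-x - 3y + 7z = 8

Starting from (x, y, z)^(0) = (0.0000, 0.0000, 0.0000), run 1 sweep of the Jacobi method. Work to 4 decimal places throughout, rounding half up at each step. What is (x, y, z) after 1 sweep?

(0.8000, -0.1250, 1.1429)

Iteration 1:
  x = (4 - (-1)·0.0000 - (-1)·0.0000) / (5) = 0.8000
  y = (-1 - (-2)·0.0000 - (4)·0.0000) / (8) = -0.1250
  z = (8 - (-1)·0.0000 - (-3)·0.0000) / (7) = 1.1429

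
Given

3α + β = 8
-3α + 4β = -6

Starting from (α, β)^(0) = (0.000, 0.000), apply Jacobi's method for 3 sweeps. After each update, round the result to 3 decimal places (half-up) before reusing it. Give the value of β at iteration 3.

0.875

Iteration 1:
  α = (8 - (1)·0.000) / (3) = 2.667
  β = (-6 - (-3)·0.000) / (4) = -1.500
Iteration 2:
  α = (8 - (1)·-1.500) / (3) = 3.167
  β = (-6 - (-3)·2.667) / (4) = 0.500
Iteration 3:
  α = (8 - (1)·0.500) / (3) = 2.500
  β = (-6 - (-3)·3.167) / (4) = 0.875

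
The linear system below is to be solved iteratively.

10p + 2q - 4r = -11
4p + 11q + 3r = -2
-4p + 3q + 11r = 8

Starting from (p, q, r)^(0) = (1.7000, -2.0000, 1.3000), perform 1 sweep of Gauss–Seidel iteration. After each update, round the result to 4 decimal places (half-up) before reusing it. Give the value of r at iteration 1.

Iteration 1:
  p = (-11 - (2)·-2.0000 - (-4)·1.3000) / (10) = -0.1800
  q = (-2 - (4)·-0.1800 - (3)·1.3000) / (11) = -0.4709
  r = (8 - (-4)·-0.1800 - (3)·-0.4709) / (11) = 0.7902

0.7902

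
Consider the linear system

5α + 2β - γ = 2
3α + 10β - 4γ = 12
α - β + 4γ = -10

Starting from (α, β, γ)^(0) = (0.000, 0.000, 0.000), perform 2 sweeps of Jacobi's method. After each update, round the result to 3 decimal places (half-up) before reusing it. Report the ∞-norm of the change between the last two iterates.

1.120

Iteration 1:
  α = (2 - (2)·0.000 - (-1)·0.000) / (5) = 0.400
  β = (12 - (3)·0.000 - (-4)·0.000) / (10) = 1.200
  γ = (-10 - (1)·0.000 - (-1)·0.000) / (4) = -2.500
Iteration 2:
  α = (2 - (2)·1.200 - (-1)·-2.500) / (5) = -0.580
  β = (12 - (3)·0.400 - (-4)·-2.500) / (10) = 0.080
  γ = (-10 - (1)·0.400 - (-1)·1.200) / (4) = -2.300
Change: (-0.980, -1.120, 0.200) → max |·| = 1.120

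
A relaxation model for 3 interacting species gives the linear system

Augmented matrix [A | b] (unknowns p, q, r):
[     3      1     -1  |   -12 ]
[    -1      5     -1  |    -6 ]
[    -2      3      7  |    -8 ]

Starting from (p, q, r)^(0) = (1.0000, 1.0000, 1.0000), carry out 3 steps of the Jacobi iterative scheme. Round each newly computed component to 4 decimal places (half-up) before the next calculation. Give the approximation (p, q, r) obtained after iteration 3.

(-3.8953, -2.4210, -1.3646)

Iteration 1:
  p = (-12 - (1)·1.0000 - (-1)·1.0000) / (3) = -4.0000
  q = (-6 - (-1)·1.0000 - (-1)·1.0000) / (5) = -0.8000
  r = (-8 - (-2)·1.0000 - (3)·1.0000) / (7) = -1.2857
Iteration 2:
  p = (-12 - (1)·-0.8000 - (-1)·-1.2857) / (3) = -4.1619
  q = (-6 - (-1)·-4.0000 - (-1)·-1.2857) / (5) = -2.2571
  r = (-8 - (-2)·-4.0000 - (3)·-0.8000) / (7) = -1.9429
Iteration 3:
  p = (-12 - (1)·-2.2571 - (-1)·-1.9429) / (3) = -3.8953
  q = (-6 - (-1)·-4.1619 - (-1)·-1.9429) / (5) = -2.4210
  r = (-8 - (-2)·-4.1619 - (3)·-2.2571) / (7) = -1.3646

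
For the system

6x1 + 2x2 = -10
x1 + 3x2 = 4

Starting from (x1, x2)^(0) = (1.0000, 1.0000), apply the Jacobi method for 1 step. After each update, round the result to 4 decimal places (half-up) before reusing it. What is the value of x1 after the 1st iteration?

Iteration 1:
  x1 = (-10 - (2)·1.0000) / (6) = -2.0000
  x2 = (4 - (1)·1.0000) / (3) = 1.0000

-2.0000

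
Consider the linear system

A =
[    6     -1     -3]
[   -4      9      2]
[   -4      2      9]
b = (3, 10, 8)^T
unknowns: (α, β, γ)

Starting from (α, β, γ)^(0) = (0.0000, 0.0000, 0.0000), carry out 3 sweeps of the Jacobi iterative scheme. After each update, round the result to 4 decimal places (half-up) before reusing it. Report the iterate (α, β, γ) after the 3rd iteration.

(1.1214, 1.4211, 1.1385)

Iteration 1:
  α = (3 - (-1)·0.0000 - (-3)·0.0000) / (6) = 0.5000
  β = (10 - (-4)·0.0000 - (2)·0.0000) / (9) = 1.1111
  γ = (8 - (-4)·0.0000 - (2)·0.0000) / (9) = 0.8889
Iteration 2:
  α = (3 - (-1)·1.1111 - (-3)·0.8889) / (6) = 1.1296
  β = (10 - (-4)·0.5000 - (2)·0.8889) / (9) = 1.1358
  γ = (8 - (-4)·0.5000 - (2)·1.1111) / (9) = 0.8642
Iteration 3:
  α = (3 - (-1)·1.1358 - (-3)·0.8642) / (6) = 1.1214
  β = (10 - (-4)·1.1296 - (2)·0.8642) / (9) = 1.4211
  γ = (8 - (-4)·1.1296 - (2)·1.1358) / (9) = 1.1385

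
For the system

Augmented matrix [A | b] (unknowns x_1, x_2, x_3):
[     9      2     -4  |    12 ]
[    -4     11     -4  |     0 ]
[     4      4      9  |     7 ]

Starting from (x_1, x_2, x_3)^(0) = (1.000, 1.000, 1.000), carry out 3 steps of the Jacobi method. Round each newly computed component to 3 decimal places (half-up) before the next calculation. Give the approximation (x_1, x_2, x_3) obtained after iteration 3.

Iteration 1:
  x_1 = (12 - (2)·1.000 - (-4)·1.000) / (9) = 1.556
  x_2 = (0 - (-4)·1.000 - (-4)·1.000) / (11) = 0.727
  x_3 = (7 - (4)·1.000 - (4)·1.000) / (9) = -0.111
Iteration 2:
  x_1 = (12 - (2)·0.727 - (-4)·-0.111) / (9) = 1.122
  x_2 = (0 - (-4)·1.556 - (-4)·-0.111) / (11) = 0.525
  x_3 = (7 - (4)·1.556 - (4)·0.727) / (9) = -0.237
Iteration 3:
  x_1 = (12 - (2)·0.525 - (-4)·-0.237) / (9) = 1.111
  x_2 = (0 - (-4)·1.122 - (-4)·-0.237) / (11) = 0.322
  x_3 = (7 - (4)·1.122 - (4)·0.525) / (9) = 0.046

(1.111, 0.322, 0.046)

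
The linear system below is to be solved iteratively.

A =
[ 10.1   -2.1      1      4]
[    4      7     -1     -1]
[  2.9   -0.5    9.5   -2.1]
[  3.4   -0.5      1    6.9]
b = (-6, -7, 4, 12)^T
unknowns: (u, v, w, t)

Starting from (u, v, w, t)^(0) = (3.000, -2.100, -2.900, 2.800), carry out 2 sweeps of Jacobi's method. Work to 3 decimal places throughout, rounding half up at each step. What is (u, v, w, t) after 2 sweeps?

(-1.372, 0.136, 0.960, 2.452)

Iteration 1:
  u = (-6 - (-2.1)·-2.100 - (1)·-2.900 - (4)·2.800) / (10.1) = -1.852
  v = (-7 - (4)·3.000 - (-1)·-2.900 - (-1)·2.800) / (7) = -2.729
  w = (4 - (2.9)·3.000 - (-0.5)·-2.100 - (-2.1)·2.800) / (9.5) = 0.014
  t = (12 - (3.4)·3.000 - (-0.5)·-2.100 - (1)·-2.900) / (6.9) = 0.529
Iteration 2:
  u = (-6 - (-2.1)·-2.729 - (1)·0.014 - (4)·0.529) / (10.1) = -1.372
  v = (-7 - (4)·-1.852 - (-1)·0.014 - (-1)·0.529) / (7) = 0.136
  w = (4 - (2.9)·-1.852 - (-0.5)·-2.729 - (-2.1)·0.529) / (9.5) = 0.960
  t = (12 - (3.4)·-1.852 - (-0.5)·-2.729 - (1)·0.014) / (6.9) = 2.452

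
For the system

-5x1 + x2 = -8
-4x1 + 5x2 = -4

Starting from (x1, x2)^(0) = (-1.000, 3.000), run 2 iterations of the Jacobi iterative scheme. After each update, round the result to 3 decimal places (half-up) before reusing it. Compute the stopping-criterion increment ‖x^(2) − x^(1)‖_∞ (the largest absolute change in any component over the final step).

Iteration 1:
  x1 = (-8 - (1)·3.000) / (-5) = 2.200
  x2 = (-4 - (-4)·-1.000) / (5) = -1.600
Iteration 2:
  x1 = (-8 - (1)·-1.600) / (-5) = 1.280
  x2 = (-4 - (-4)·2.200) / (5) = 0.960
Change: (-0.920, 2.560) → max |·| = 2.560

2.560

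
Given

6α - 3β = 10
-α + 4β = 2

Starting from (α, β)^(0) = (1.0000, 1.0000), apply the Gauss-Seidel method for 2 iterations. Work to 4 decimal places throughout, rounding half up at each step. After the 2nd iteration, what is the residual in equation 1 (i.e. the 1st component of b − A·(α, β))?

Iteration 1:
  α = (10 - (-3)·1.0000) / (6) = 2.1667
  β = (2 - (-1)·2.1667) / (4) = 1.0417
Iteration 2:
  α = (10 - (-3)·1.0417) / (6) = 2.1875
  β = (2 - (-1)·2.1875) / (4) = 1.0469
Residual b − A·x = (0.0157, -0.0001)

0.0157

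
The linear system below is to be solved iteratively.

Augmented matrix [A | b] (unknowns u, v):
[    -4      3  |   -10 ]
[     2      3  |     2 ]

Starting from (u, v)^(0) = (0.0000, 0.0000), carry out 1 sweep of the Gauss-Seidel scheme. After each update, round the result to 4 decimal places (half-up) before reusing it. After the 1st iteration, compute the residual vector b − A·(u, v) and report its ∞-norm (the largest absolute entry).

Iteration 1:
  u = (-10 - (3)·0.0000) / (-4) = 2.5000
  v = (2 - (2)·2.5000) / (3) = -1.0000
Residual b − A·x = (3.0000, 0.0000); ∞-norm = 3.0000

3.0000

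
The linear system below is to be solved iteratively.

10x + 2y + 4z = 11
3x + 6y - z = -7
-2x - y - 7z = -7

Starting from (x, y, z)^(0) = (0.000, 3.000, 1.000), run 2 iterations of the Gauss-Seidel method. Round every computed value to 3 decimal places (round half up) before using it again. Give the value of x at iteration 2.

0.862

Iteration 1:
  x = (11 - (2)·3.000 - (4)·1.000) / (10) = 0.100
  y = (-7 - (3)·0.100 - (-1)·1.000) / (6) = -1.050
  z = (-7 - (-2)·0.100 - (-1)·-1.050) / (-7) = 1.121
Iteration 2:
  x = (11 - (2)·-1.050 - (4)·1.121) / (10) = 0.862
  y = (-7 - (3)·0.862 - (-1)·1.121) / (6) = -1.411
  z = (-7 - (-2)·0.862 - (-1)·-1.411) / (-7) = 0.955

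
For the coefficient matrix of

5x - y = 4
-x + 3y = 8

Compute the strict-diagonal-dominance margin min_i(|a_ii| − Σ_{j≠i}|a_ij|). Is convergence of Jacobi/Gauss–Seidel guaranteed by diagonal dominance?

2

row 1: |5| − (1) = 4
row 2: |3| − (1) = 2
minimum over rows = 2 → strictly diagonally dominant (convergence guaranteed)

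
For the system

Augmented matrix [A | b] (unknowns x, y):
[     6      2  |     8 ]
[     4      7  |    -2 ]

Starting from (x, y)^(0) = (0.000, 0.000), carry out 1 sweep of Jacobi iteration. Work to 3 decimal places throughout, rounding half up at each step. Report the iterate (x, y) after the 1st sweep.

(1.333, -0.286)

Iteration 1:
  x = (8 - (2)·0.000) / (6) = 1.333
  y = (-2 - (4)·0.000) / (7) = -0.286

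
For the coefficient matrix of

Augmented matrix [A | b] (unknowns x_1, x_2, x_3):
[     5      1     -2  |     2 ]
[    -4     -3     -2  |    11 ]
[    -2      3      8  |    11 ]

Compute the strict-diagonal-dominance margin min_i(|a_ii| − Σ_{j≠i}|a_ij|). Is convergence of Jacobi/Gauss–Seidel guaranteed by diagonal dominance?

-3

row 1: |5| − (1+2) = 2
row 2: |-3| − (4+2) = -3
row 3: |8| − (2+3) = 3
minimum over rows = -3 → not strictly diagonally dominant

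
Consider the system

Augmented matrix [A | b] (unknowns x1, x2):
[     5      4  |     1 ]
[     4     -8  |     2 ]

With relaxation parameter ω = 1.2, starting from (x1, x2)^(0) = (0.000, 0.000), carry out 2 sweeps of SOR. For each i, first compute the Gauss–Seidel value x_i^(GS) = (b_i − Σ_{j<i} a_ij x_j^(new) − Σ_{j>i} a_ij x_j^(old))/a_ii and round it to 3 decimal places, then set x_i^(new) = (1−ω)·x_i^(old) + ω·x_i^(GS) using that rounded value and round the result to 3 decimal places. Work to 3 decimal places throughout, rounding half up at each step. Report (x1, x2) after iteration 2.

(0.342, -0.064)

Iteration 1:
  x1: GS value = (1 - (4)·0.000) / (5) = 0.200;  x1 ← (1−ω)·0.000 + ω·0.200 = 0.240
  x2: GS value = (2 - (4)·0.240) / (-8) = -0.130;  x2 ← (1−ω)·0.000 + ω·-0.130 = -0.156
Iteration 2:
  x1: GS value = (1 - (4)·-0.156) / (5) = 0.325;  x1 ← (1−ω)·0.240 + ω·0.325 = 0.342
  x2: GS value = (2 - (4)·0.342) / (-8) = -0.079;  x2 ← (1−ω)·-0.156 + ω·-0.079 = -0.064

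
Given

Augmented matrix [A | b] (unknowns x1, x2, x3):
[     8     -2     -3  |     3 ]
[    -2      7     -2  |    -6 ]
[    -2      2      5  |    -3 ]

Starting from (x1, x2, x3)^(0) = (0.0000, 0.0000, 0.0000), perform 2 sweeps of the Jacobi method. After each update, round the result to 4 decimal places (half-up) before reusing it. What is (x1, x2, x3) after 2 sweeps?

Iteration 1:
  x1 = (3 - (-2)·0.0000 - (-3)·0.0000) / (8) = 0.3750
  x2 = (-6 - (-2)·0.0000 - (-2)·0.0000) / (7) = -0.8571
  x3 = (-3 - (-2)·0.0000 - (2)·0.0000) / (5) = -0.6000
Iteration 2:
  x1 = (3 - (-2)·-0.8571 - (-3)·-0.6000) / (8) = -0.0643
  x2 = (-6 - (-2)·0.3750 - (-2)·-0.6000) / (7) = -0.9214
  x3 = (-3 - (-2)·0.3750 - (2)·-0.8571) / (5) = -0.1072

(-0.0643, -0.9214, -0.1072)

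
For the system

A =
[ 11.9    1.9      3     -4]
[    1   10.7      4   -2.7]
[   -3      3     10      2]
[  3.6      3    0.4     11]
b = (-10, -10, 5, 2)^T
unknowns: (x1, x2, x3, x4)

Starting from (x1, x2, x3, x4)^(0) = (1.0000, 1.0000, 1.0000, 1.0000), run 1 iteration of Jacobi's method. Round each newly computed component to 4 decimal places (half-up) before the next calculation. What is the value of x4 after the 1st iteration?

Iteration 1:
  x1 = (-10 - (1.9)·1.0000 - (3)·1.0000 - (-4)·1.0000) / (11.9) = -0.9160
  x2 = (-10 - (1)·1.0000 - (4)·1.0000 - (-2.7)·1.0000) / (10.7) = -1.1495
  x3 = (5 - (-3)·1.0000 - (3)·1.0000 - (2)·1.0000) / (10) = 0.3000
  x4 = (2 - (3.6)·1.0000 - (3)·1.0000 - (0.4)·1.0000) / (11) = -0.4545

-0.4545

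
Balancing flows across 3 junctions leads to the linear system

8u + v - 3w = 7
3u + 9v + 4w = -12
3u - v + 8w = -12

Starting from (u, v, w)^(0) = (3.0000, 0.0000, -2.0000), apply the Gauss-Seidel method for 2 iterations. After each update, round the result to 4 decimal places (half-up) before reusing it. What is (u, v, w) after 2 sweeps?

(0.3329, -0.7298, -1.7161)

Iteration 1:
  u = (7 - (1)·0.0000 - (-3)·-2.0000) / (8) = 0.1250
  v = (-12 - (3)·0.1250 - (4)·-2.0000) / (9) = -0.4861
  w = (-12 - (3)·0.1250 - (-1)·-0.4861) / (8) = -1.6076
Iteration 2:
  u = (7 - (1)·-0.4861 - (-3)·-1.6076) / (8) = 0.3329
  v = (-12 - (3)·0.3329 - (4)·-1.6076) / (9) = -0.7298
  w = (-12 - (3)·0.3329 - (-1)·-0.7298) / (8) = -1.7161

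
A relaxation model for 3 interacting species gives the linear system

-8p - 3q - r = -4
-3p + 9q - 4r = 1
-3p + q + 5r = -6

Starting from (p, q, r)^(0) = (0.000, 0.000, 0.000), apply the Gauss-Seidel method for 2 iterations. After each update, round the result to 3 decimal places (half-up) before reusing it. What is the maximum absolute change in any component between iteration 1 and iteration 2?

Iteration 1:
  p = (-4 - (-3)·0.000 - (-1)·0.000) / (-8) = 0.500
  q = (1 - (-3)·0.500 - (-4)·0.000) / (9) = 0.278
  r = (-6 - (-3)·0.500 - (1)·0.278) / (5) = -0.956
Iteration 2:
  p = (-4 - (-3)·0.278 - (-1)·-0.956) / (-8) = 0.515
  q = (1 - (-3)·0.515 - (-4)·-0.956) / (9) = -0.142
  r = (-6 - (-3)·0.515 - (1)·-0.142) / (5) = -0.863
Change: (0.015, -0.420, 0.093) → max |·| = 0.420

0.420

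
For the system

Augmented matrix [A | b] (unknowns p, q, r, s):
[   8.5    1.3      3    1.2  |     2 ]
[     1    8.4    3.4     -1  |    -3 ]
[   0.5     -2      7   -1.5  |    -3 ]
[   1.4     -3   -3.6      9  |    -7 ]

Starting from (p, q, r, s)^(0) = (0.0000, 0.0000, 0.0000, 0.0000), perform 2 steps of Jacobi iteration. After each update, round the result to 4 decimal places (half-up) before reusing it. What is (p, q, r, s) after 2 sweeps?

(0.5510, -0.3043, -0.7141, -1.1049)

Iteration 1:
  p = (2 - (1.3)·0.0000 - (3)·0.0000 - (1.2)·0.0000) / (8.5) = 0.2353
  q = (-3 - (1)·0.0000 - (3.4)·0.0000 - (-1)·0.0000) / (8.4) = -0.3571
  r = (-3 - (0.5)·0.0000 - (-2)·0.0000 - (-1.5)·0.0000) / (7) = -0.4286
  s = (-7 - (1.4)·0.0000 - (-3)·0.0000 - (-3.6)·0.0000) / (9) = -0.7778
Iteration 2:
  p = (2 - (1.3)·-0.3571 - (3)·-0.4286 - (1.2)·-0.7778) / (8.5) = 0.5510
  q = (-3 - (1)·0.2353 - (3.4)·-0.4286 - (-1)·-0.7778) / (8.4) = -0.3043
  r = (-3 - (0.5)·0.2353 - (-2)·-0.3571 - (-1.5)·-0.7778) / (7) = -0.7141
  s = (-7 - (1.4)·0.2353 - (-3)·-0.3571 - (-3.6)·-0.4286) / (9) = -1.1049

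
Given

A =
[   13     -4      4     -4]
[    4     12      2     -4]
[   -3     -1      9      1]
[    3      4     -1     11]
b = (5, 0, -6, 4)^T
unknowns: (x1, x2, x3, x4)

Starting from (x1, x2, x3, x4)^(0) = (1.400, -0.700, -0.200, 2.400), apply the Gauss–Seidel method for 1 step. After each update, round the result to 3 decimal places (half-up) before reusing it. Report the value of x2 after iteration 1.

Iteration 1:
  x1 = (5 - (-4)·-0.700 - (4)·-0.200 - (-4)·2.400) / (13) = 0.969
  x2 = (0 - (4)·0.969 - (2)·-0.200 - (-4)·2.400) / (12) = 0.510
  x3 = (-6 - (-3)·0.969 - (-1)·0.510 - (1)·2.400) / (9) = -0.554
  x4 = (4 - (3)·0.969 - (4)·0.510 - (-1)·-0.554) / (11) = -0.136

0.510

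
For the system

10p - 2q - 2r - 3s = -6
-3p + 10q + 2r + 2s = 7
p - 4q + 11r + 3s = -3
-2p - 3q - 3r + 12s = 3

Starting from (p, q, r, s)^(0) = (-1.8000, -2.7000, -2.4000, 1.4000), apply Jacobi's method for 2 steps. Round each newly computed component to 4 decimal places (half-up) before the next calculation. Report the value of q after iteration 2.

Iteration 1:
  p = (-6 - (-2)·-2.7000 - (-2)·-2.4000 - (-3)·1.4000) / (10) = -1.2000
  q = (7 - (-3)·-1.8000 - (2)·-2.4000 - (2)·1.4000) / (10) = 0.3600
  r = (-3 - (1)·-1.8000 - (-4)·-2.7000 - (3)·1.4000) / (11) = -1.4727
  s = (3 - (-2)·-1.8000 - (-3)·-2.7000 - (-3)·-2.4000) / (12) = -1.3250
Iteration 2:
  p = (-6 - (-2)·0.3600 - (-2)·-1.4727 - (-3)·-1.3250) / (10) = -1.2200
  q = (7 - (-3)·-1.2000 - (2)·-1.4727 - (2)·-1.3250) / (10) = 0.8995
  r = (-3 - (1)·-1.2000 - (-4)·0.3600 - (3)·-1.3250) / (11) = 0.3286
  s = (3 - (-2)·-1.2000 - (-3)·0.3600 - (-3)·-1.4727) / (12) = -0.2282

0.8995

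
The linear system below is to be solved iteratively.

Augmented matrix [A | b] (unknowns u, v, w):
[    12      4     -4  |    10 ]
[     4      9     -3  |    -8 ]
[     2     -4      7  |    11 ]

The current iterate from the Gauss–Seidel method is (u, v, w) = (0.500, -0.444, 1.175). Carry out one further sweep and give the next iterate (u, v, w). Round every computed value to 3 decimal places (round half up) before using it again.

One sweep:
  u = (10 - (4)·-0.444 - (-4)·1.175) / (12) = 1.373
  v = (-8 - (4)·1.373 - (-3)·1.175) / (9) = -1.107
  w = (11 - (2)·1.373 - (-4)·-1.107) / (7) = 0.547

(1.373, -1.107, 0.547)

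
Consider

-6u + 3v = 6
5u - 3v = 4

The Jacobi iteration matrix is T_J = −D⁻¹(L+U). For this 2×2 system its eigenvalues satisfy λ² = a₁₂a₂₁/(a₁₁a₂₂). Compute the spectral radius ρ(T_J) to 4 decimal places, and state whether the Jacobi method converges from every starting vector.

0.9129

a₁₂a₂₁/(a₁₁a₂₂) = (3)·(5) / ((-6)·(-3)) = 0.833333
ρ = √|0.833333| = √0.833333 = 0.9129
ρ < 1, so Jacobi converges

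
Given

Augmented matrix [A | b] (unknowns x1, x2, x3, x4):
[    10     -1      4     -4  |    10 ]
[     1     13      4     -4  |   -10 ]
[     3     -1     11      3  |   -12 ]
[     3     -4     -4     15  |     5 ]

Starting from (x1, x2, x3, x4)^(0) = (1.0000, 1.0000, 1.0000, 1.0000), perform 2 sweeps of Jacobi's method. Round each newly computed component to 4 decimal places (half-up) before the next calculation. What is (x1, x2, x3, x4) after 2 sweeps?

Iteration 1:
  x1 = (10 - (-1)·1.0000 - (4)·1.0000 - (-4)·1.0000) / (10) = 1.1000
  x2 = (-10 - (1)·1.0000 - (4)·1.0000 - (-4)·1.0000) / (13) = -0.8462
  x3 = (-12 - (3)·1.0000 - (-1)·1.0000 - (3)·1.0000) / (11) = -1.5455
  x4 = (5 - (3)·1.0000 - (-4)·1.0000 - (-4)·1.0000) / (15) = 0.6667
Iteration 2:
  x1 = (10 - (-1)·-0.8462 - (4)·-1.5455 - (-4)·0.6667) / (10) = 1.8003
  x2 = (-10 - (1)·1.1000 - (4)·-1.5455 - (-4)·0.6667) / (13) = -0.1732
  x3 = (-12 - (3)·1.1000 - (-1)·-0.8462 - (3)·0.6667) / (11) = -1.6497
  x4 = (5 - (3)·1.1000 - (-4)·-0.8462 - (-4)·-1.5455) / (15) = -0.5245

(1.8003, -0.1732, -1.6497, -0.5245)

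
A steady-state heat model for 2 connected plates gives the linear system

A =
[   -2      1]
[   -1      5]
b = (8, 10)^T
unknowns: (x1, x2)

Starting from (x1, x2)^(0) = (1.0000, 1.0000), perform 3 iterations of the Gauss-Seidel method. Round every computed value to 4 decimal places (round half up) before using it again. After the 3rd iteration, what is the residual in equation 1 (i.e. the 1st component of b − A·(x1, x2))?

Iteration 1:
  x1 = (8 - (1)·1.0000) / (-2) = -3.5000
  x2 = (10 - (-1)·-3.5000) / (5) = 1.3000
Iteration 2:
  x1 = (8 - (1)·1.3000) / (-2) = -3.3500
  x2 = (10 - (-1)·-3.3500) / (5) = 1.3300
Iteration 3:
  x1 = (8 - (1)·1.3300) / (-2) = -3.3350
  x2 = (10 - (-1)·-3.3350) / (5) = 1.3330
Residual b − A·x = (-0.0030, 0.0000)

-0.0030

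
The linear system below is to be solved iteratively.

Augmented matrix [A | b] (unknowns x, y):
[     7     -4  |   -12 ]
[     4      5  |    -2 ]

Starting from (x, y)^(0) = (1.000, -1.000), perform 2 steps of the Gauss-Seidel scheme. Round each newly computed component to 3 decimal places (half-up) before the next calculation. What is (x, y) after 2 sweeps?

(-0.898, 0.318)

Iteration 1:
  x = (-12 - (-4)·-1.000) / (7) = -2.286
  y = (-2 - (4)·-2.286) / (5) = 1.429
Iteration 2:
  x = (-12 - (-4)·1.429) / (7) = -0.898
  y = (-2 - (4)·-0.898) / (5) = 0.318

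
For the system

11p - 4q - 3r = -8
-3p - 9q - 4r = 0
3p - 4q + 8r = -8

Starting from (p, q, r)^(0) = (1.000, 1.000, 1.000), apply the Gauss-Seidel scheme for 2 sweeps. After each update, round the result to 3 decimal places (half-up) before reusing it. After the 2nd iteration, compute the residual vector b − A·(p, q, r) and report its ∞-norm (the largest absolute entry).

Iteration 1:
  p = (-8 - (-4)·1.000 - (-3)·1.000) / (11) = -0.091
  q = (0 - (-3)·-0.091 - (-4)·1.000) / (-9) = -0.414
  r = (-8 - (3)·-0.091 - (-4)·-0.414) / (8) = -1.173
Iteration 2:
  p = (-8 - (-4)·-0.414 - (-3)·-1.173) / (11) = -1.198
  q = (0 - (-3)·-1.198 - (-4)·-1.173) / (-9) = 0.921
  r = (-8 - (3)·-1.198 - (-4)·0.921) / (8) = -0.090
Residual b − A·x = (8.592, 4.335, -0.002); ∞-norm = 8.592

8.592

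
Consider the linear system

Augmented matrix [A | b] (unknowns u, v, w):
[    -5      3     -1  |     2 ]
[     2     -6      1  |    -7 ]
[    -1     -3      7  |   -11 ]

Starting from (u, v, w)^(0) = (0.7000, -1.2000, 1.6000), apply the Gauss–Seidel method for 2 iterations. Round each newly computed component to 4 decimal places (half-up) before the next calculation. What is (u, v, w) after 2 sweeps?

Iteration 1:
  u = (2 - (3)·-1.2000 - (-1)·1.6000) / (-5) = -1.4400
  v = (-7 - (2)·-1.4400 - (1)·1.6000) / (-6) = 0.9533
  w = (-11 - (-1)·-1.4400 - (-3)·0.9533) / (7) = -1.3686
Iteration 2:
  u = (2 - (3)·0.9533 - (-1)·-1.3686) / (-5) = 0.4457
  v = (-7 - (2)·0.4457 - (1)·-1.3686) / (-6) = 1.0871
  w = (-11 - (-1)·0.4457 - (-3)·1.0871) / (7) = -1.0419

(0.4457, 1.0871, -1.0419)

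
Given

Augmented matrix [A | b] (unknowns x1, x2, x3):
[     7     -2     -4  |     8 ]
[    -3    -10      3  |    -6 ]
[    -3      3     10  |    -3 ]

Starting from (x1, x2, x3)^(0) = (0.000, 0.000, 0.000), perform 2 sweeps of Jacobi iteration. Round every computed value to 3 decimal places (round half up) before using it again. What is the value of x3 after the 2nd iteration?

-0.137

Iteration 1:
  x1 = (8 - (-2)·0.000 - (-4)·0.000) / (7) = 1.143
  x2 = (-6 - (-3)·0.000 - (3)·0.000) / (-10) = 0.600
  x3 = (-3 - (-3)·0.000 - (3)·0.000) / (10) = -0.300
Iteration 2:
  x1 = (8 - (-2)·0.600 - (-4)·-0.300) / (7) = 1.143
  x2 = (-6 - (-3)·1.143 - (3)·-0.300) / (-10) = 0.167
  x3 = (-3 - (-3)·1.143 - (3)·0.600) / (10) = -0.137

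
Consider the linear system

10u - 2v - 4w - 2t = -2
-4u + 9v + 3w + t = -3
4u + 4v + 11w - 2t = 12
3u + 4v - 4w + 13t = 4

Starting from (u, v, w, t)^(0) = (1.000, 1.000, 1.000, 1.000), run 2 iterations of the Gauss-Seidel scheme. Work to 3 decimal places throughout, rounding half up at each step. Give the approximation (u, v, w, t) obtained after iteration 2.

Iteration 1:
  u = (-2 - (-2)·1.000 - (-4)·1.000 - (-2)·1.000) / (10) = 0.600
  v = (-3 - (-4)·0.600 - (3)·1.000 - (1)·1.000) / (9) = -0.511
  w = (12 - (4)·0.600 - (4)·-0.511 - (-2)·1.000) / (11) = 1.240
  t = (4 - (3)·0.600 - (4)·-0.511 - (-4)·1.240) / (13) = 0.708
Iteration 2:
  u = (-2 - (-2)·-0.511 - (-4)·1.240 - (-2)·0.708) / (10) = 0.335
  v = (-3 - (-4)·0.335 - (3)·1.240 - (1)·0.708) / (9) = -0.676
  w = (12 - (4)·0.335 - (4)·-0.676 - (-2)·0.708) / (11) = 1.344
  t = (4 - (3)·0.335 - (4)·-0.676 - (-4)·1.344) / (13) = 0.852

(0.335, -0.676, 1.344, 0.852)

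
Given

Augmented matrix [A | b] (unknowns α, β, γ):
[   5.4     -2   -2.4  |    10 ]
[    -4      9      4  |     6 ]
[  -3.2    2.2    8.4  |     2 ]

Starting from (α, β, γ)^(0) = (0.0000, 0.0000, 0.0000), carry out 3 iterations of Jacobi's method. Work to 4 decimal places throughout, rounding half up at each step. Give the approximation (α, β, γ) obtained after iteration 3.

Iteration 1:
  α = (10 - (-2)·0.0000 - (-2.4)·0.0000) / (5.4) = 1.8519
  β = (6 - (-4)·0.0000 - (4)·0.0000) / (9) = 0.6667
  γ = (2 - (-3.2)·0.0000 - (2.2)·0.0000) / (8.4) = 0.2381
Iteration 2:
  α = (10 - (-2)·0.6667 - (-2.4)·0.2381) / (5.4) = 2.2046
  β = (6 - (-4)·1.8519 - (4)·0.2381) / (9) = 1.3839
  γ = (2 - (-3.2)·1.8519 - (2.2)·0.6667) / (8.4) = 0.7690
Iteration 3:
  α = (10 - (-2)·1.3839 - (-2.4)·0.7690) / (5.4) = 2.7062
  β = (6 - (-4)·2.2046 - (4)·0.7690) / (9) = 1.3047
  γ = (2 - (-3.2)·2.2046 - (2.2)·1.3839) / (8.4) = 0.7155

(2.7062, 1.3047, 0.7155)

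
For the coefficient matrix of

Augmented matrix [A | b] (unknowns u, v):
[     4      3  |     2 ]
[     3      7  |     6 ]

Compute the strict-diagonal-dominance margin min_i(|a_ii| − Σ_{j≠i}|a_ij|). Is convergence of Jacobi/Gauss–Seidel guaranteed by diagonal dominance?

1

row 1: |4| − (3) = 1
row 2: |7| − (3) = 4
minimum over rows = 1 → strictly diagonally dominant (convergence guaranteed)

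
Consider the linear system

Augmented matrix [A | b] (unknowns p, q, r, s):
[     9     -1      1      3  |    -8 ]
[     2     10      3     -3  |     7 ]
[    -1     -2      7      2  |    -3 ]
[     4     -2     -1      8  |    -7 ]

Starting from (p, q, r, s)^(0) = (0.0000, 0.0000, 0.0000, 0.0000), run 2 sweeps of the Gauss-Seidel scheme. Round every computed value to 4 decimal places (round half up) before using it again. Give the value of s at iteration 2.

Iteration 1:
  p = (-8 - (-1)·0.0000 - (1)·0.0000 - (3)·0.0000) / (9) = -0.8889
  q = (7 - (2)·-0.8889 - (3)·0.0000 - (-3)·0.0000) / (10) = 0.8778
  r = (-3 - (-1)·-0.8889 - (-2)·0.8778 - (2)·0.0000) / (7) = -0.3048
  s = (-7 - (4)·-0.8889 - (-2)·0.8778 - (-1)·-0.3048) / (8) = -0.2492
Iteration 2:
  p = (-8 - (-1)·0.8778 - (1)·-0.3048 - (3)·-0.2492) / (9) = -0.6744
  q = (7 - (2)·-0.6744 - (3)·-0.3048 - (-3)·-0.2492) / (10) = 0.8516
  r = (-3 - (-1)·-0.6744 - (-2)·0.8516 - (2)·-0.2492) / (7) = -0.2104
  s = (-7 - (4)·-0.6744 - (-2)·0.8516 - (-1)·-0.2104) / (8) = -0.3512

-0.3512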